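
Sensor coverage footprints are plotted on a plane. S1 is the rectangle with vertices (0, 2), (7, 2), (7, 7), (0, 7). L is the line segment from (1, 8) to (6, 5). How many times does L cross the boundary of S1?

1

The segment meets the boundary at (2.667,7).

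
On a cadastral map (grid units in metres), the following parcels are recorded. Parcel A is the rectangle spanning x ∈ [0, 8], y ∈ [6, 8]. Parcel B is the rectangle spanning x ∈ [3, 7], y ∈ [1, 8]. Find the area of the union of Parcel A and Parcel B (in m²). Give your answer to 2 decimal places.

36.00

By inclusion–exclusion:
Individual areas: |Parcel A| = 16, |Parcel B| = 28.
|Parcel A∩Parcel B|: x∈[3,7], y∈[6,8] → 4·2 = 8.
|Parcel A ∪ Parcel B| = 44 − 8 = 36.00.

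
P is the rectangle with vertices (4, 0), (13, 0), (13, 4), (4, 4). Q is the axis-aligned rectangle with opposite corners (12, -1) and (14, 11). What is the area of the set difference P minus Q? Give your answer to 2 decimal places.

32.00

|P∩Q|: x∈[12,13], y∈[0,4] → 1·4 = 4.
|P| = 36.
|P ∖ Q| = |P| − |P∩Q| = 36 − 4 = 32.00.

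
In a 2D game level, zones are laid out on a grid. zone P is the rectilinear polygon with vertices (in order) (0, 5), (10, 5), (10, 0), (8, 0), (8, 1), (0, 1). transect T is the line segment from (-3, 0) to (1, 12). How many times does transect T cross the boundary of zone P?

0

The segment lies entirely outside zone P and never meets its boundary.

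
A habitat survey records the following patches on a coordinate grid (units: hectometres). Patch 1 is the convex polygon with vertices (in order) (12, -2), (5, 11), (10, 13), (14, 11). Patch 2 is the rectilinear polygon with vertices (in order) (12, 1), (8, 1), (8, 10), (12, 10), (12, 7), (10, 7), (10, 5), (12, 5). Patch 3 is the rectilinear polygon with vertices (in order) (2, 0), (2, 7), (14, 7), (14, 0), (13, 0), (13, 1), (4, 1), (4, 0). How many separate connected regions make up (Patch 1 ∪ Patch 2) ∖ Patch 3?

2

(Patch 1 ∪ Patch 2) ∖ Patch 3 splits into 2 disjoint pieces (area 39.4615, area 3.1154).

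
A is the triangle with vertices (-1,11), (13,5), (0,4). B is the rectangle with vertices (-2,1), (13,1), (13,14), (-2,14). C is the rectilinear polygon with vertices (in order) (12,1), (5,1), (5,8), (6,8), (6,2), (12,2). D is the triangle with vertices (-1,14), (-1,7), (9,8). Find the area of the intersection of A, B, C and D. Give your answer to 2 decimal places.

0.35

The intersection is the polygon with vertices (5,8), (6,8), (6,7.7), (5,7.6).
By the shoelace formula its area is 0.35.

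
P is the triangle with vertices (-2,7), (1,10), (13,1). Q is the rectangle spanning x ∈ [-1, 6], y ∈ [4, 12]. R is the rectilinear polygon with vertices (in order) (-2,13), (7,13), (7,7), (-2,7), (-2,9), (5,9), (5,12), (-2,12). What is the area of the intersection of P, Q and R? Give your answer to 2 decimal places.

The intersection is the polygon with vertices (5,7), (-1,7), (-1,8), (0,9), (2.333,9).
By the shoelace formula its area is 8.83.

8.83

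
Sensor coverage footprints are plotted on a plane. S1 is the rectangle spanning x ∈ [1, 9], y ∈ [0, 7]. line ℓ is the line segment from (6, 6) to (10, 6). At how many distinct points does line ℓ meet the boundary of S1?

1

The segment meets the boundary at (9,6).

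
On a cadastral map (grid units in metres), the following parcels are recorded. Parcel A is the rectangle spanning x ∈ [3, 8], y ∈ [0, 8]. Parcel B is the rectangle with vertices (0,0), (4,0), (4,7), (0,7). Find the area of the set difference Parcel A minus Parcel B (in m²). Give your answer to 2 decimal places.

33.00

|Parcel A∩Parcel B|: x∈[3,4], y∈[0,7] → 1·7 = 7.
|Parcel A| = 40.
|Parcel A ∖ Parcel B| = |Parcel A| − |Parcel A∩Parcel B| = 40 − 7 = 33.00.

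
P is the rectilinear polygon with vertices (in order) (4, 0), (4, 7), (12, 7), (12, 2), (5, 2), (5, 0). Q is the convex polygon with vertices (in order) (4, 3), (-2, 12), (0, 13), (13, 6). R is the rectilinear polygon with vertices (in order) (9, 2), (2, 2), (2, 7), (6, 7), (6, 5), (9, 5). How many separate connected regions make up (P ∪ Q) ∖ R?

2

(P ∪ Q) ∖ R splits into 2 disjoint pieces (area 57.8645, area 2).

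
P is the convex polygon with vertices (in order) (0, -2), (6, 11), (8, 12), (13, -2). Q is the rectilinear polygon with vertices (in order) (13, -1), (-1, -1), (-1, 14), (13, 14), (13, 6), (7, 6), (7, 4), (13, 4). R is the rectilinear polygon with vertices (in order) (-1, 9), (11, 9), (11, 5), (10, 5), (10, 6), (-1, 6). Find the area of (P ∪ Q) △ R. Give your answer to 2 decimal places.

181.95

|P ∪ Q| = 217.5907.
|(P ∪ Q) ∩ R| = 36.3214.
|(P ∪ Q) △ R| = 217.5907 + 37 − 72.6429 = 181.95.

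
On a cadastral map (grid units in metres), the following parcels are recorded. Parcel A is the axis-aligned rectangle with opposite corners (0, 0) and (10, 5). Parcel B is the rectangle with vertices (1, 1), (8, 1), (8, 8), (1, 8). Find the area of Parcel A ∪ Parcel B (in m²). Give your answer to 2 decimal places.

By inclusion–exclusion:
Individual areas: |Parcel A| = 50, |Parcel B| = 49.
|Parcel A∩Parcel B|: x∈[1,8], y∈[1,5] → 7·4 = 28.
|Parcel A ∪ Parcel B| = 99 − 28 = 71.00.

71.00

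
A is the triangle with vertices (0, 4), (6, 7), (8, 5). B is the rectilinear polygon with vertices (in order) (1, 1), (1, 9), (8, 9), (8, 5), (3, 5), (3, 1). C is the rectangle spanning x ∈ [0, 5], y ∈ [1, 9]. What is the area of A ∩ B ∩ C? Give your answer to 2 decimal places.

The intersection is the polygon with vertices (3,5), (3,4.375), (1,4.125), (1,4.5), (5,6.5), (5,5).
By the shoelace formula its area is 3.50.

3.50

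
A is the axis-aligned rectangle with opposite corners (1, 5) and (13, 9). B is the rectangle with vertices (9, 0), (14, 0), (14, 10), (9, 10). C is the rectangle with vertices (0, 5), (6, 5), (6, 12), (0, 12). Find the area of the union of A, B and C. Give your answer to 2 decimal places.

104.00

By inclusion–exclusion:
Individual areas: |A| = 48, |B| = 50, |C| = 42.
|A∩B|: x∈[9,13], y∈[5,9] → 4·4 = 16.
|A∩C|: x∈[1,6], y∈[5,9] → 5·4 = 20.
|B∩C| = 0 (no overlap).
|A∩B∩C| = 0.
|A ∪ B ∪ C| = 140 − 36 + 0 = 104.00.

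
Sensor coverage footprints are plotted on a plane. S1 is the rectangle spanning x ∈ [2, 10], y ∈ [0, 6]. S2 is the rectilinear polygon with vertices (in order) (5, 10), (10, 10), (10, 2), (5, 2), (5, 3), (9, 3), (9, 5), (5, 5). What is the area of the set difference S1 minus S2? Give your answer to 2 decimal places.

36.00

|S1| = 48, |S1∩S2| = 12.
|S1 ∖ S2| = |S1| − |S1∩S2| = 48 − 12 = 36.00.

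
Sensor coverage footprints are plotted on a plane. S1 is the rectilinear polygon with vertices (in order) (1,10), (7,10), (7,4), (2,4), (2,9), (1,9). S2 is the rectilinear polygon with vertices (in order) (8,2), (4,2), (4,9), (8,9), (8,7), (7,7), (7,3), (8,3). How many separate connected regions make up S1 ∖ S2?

S1 ∖ S2 is a single connected region.

1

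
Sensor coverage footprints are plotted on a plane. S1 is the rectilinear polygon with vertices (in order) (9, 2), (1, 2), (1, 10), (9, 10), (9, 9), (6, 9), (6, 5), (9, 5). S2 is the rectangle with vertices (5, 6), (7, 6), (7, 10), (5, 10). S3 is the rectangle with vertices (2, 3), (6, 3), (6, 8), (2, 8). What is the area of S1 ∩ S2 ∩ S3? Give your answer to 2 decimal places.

2.00

The intersection is the polygon with vertices (6,6), (5,6), (5,8), (6,8).
By the shoelace formula its area is 2.00.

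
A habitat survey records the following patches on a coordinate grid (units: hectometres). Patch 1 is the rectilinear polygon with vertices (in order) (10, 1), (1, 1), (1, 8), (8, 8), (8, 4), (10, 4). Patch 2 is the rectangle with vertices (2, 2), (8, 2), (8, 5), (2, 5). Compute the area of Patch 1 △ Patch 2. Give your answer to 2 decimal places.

|Patch 1| = 55, |Patch 2| = 18, |Patch 1∩Patch 2| = 18.
|Patch 1 △ Patch 2| = |Patch 1| + |Patch 2| − 2·|Patch 1∩Patch 2| = 55 + 18 − 36 = 37.00.

37.00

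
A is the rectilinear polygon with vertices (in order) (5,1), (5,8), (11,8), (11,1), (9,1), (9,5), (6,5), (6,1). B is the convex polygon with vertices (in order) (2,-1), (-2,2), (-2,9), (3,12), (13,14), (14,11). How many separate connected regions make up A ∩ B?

1

A ∩ B is a single connected region.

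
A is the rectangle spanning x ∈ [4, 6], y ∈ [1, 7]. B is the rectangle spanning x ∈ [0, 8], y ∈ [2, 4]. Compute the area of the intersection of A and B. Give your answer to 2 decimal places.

4.00

|A∩B|: x∈[4,6], y∈[2,4] → 2·2 = 4.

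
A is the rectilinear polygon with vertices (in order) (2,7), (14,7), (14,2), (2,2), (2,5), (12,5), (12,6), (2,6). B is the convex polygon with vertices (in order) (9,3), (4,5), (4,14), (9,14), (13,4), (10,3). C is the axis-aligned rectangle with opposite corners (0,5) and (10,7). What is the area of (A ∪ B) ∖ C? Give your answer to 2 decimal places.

|A ∪ B| = 102.8.
|(A ∪ B) ∩ C| = 14.
|(A ∪ B) ∖ C| = 102.8 − 14 = 88.80.

88.80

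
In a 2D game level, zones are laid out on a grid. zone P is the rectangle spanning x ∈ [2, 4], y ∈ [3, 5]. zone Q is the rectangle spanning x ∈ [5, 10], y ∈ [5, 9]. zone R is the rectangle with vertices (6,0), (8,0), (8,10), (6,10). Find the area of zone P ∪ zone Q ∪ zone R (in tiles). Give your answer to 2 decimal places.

36.00

By inclusion–exclusion:
Individual areas: |zone P| = 4, |zone Q| = 20, |zone R| = 20.
|zone P∩zone Q| = 0 (no overlap).
|zone P∩zone R| = 0 (no overlap).
|zone Q∩zone R|: x∈[6,8], y∈[5,9] → 2·4 = 8.
|zone P∩zone Q∩zone R| = 0.
|zone P ∪ zone Q ∪ zone R| = 44 − 8 + 0 = 36.00.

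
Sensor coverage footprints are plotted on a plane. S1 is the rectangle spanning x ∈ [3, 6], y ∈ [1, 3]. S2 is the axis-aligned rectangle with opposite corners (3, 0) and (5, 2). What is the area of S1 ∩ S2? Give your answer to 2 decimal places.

2.00

|S1∩S2|: x∈[3,5], y∈[1,2] → 2·1 = 2.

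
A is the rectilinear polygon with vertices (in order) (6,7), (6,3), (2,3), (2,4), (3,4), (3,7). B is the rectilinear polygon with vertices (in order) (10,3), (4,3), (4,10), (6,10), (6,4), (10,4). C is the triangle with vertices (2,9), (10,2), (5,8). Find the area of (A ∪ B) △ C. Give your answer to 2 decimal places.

22.94

|A ∪ B| = 23.
|(A ∪ B) ∩ C| = 3.281.
|(A ∪ B) △ C| = 23 + 6.5 − 6.5619 = 22.94.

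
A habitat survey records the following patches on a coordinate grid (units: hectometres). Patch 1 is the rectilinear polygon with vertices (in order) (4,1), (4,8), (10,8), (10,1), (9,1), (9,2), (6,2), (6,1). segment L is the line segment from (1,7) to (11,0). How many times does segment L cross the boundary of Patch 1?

The segment meets the boundary at (9.571,1), (8.143,2), (9,1.4), (4,4.9).

4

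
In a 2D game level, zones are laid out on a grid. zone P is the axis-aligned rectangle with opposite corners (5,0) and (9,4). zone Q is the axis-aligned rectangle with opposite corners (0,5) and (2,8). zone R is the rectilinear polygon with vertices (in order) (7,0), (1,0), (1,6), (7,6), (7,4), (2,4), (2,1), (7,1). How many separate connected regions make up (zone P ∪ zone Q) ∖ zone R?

(zone P ∪ zone Q) ∖ zone R splits into 2 disjoint pieces (area 14, area 5).

2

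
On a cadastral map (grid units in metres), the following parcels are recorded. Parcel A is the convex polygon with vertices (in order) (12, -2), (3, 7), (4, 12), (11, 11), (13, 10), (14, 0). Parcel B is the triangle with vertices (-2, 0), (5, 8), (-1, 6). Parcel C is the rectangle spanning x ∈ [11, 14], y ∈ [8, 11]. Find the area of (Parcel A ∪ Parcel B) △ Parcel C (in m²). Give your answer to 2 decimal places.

|Parcel A ∪ Parcel B| = 111.2786.
|(Parcel A ∪ Parcel B) ∩ Parcel C| = 5.2.
|(Parcel A ∪ Parcel B) △ Parcel C| = 111.2786 + 9 − 10.4 = 109.88.

109.88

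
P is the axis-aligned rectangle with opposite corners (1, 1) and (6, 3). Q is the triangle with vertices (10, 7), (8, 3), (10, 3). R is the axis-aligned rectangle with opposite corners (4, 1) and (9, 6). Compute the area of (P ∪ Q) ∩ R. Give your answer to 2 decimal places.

|P ∪ Q| = 14.
|(P ∪ Q) ∩ R| = 5.00.

5.00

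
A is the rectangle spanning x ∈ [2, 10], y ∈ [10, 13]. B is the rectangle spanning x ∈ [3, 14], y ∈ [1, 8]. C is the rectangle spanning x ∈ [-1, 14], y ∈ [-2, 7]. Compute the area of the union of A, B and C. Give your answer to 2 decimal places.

170.00

By inclusion–exclusion:
Individual areas: |A| = 24, |B| = 77, |C| = 135.
|A∩B| = 0 (no overlap).
|A∩C| = 0 (no overlap).
|B∩C|: x∈[3,14], y∈[1,7] → 11·6 = 66.
|A∩B∩C| = 0.
|A ∪ B ∪ C| = 236 − 66 + 0 = 170.00.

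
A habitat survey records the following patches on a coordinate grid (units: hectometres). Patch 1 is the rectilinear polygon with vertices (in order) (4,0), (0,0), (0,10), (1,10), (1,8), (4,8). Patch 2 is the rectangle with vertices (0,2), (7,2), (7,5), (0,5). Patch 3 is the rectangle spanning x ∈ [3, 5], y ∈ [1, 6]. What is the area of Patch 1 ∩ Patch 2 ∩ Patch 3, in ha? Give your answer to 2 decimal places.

3.00

The intersection is the polygon with vertices (4,5), (4,2), (3,2), (3,5).
By the shoelace formula its area is 3.00.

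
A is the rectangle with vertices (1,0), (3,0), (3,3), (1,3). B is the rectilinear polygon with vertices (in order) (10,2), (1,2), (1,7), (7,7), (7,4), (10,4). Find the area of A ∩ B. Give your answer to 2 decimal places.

2.00

The intersection is the polygon with vertices (3,3), (3,2), (1,2), (1,3).
By the shoelace formula its area is 2.00.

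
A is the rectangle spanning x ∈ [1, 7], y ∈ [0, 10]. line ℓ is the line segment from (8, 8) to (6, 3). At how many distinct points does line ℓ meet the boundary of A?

The segment meets the boundary at (7,5.5).

1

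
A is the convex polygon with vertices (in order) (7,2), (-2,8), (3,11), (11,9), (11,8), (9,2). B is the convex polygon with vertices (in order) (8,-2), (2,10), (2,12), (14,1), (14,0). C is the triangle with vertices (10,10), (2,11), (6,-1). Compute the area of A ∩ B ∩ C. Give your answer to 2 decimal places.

25.08

The intersection is the polygon with vertices (3,8), (2.167,10.5), (2.828,10.897), (3.263,10.842), (8.546,6), (7.091,2), (7,2), (5.5,3).
By the shoelace formula its area is 25.08.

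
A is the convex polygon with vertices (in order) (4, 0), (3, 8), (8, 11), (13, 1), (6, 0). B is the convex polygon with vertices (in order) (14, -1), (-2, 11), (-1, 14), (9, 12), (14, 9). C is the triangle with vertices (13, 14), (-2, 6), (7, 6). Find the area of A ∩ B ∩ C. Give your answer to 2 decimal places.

17.77

The intersection is the polygon with vertices (8,11), (9.1,8.8), (7,6), (4.667,6), (3.103,7.172), (3,8).
By the shoelace formula its area is 17.77.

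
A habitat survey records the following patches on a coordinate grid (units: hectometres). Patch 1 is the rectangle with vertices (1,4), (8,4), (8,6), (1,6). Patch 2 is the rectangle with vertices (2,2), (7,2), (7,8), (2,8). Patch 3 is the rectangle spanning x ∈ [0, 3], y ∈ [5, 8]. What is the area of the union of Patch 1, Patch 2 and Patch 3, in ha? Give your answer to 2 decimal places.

By inclusion–exclusion:
Individual areas: |Patch 1| = 14, |Patch 2| = 30, |Patch 3| = 9.
|Patch 1∩Patch 2|: x∈[2,7], y∈[4,6] → 5·2 = 10.
|Patch 1∩Patch 3|: x∈[1,3], y∈[5,6] → 2·1 = 2.
|Patch 2∩Patch 3|: x∈[2,3], y∈[5,8] → 1·3 = 3.
|Patch 1∩Patch 2∩Patch 3| = 1.
|Patch 1 ∪ Patch 2 ∪ Patch 3| = 53 − 15 + 1 = 39.00.

39.00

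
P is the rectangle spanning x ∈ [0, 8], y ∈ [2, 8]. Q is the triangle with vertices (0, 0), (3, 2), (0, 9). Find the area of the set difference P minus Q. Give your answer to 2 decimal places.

37.71

|P| = 48, |P∩Q| = 10.2857.
|P ∖ Q| = |P| − |P∩Q| = 48 − 10.2857 = 37.71.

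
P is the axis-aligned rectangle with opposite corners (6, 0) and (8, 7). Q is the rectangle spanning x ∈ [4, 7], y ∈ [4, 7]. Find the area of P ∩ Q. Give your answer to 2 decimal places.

3.00

|P∩Q|: x∈[6,7], y∈[4,7] → 1·3 = 3.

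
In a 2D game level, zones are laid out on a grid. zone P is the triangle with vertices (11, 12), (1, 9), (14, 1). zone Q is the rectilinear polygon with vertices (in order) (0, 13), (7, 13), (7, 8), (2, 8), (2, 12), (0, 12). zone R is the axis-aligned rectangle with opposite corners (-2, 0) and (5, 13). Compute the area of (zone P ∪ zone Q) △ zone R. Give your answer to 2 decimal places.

128.98

|zone P ∪ zone Q| = 76.3702.
|(zone P ∪ zone Q) ∩ zone R| = 19.1933.
|(zone P ∪ zone Q) △ zone R| = 76.3702 + 91 − 38.3865 = 128.98.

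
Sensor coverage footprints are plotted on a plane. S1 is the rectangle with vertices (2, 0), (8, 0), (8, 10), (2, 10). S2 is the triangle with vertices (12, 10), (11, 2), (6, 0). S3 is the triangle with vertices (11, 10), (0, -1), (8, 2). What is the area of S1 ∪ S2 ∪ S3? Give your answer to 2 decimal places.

84.41

By inclusion–exclusion:
Individual areas: |S1| = 60, |S2| = 19, |S3| = 27.5.
|S1∩S2| = 2.5333.
|S1∩S3| = 18.6667.
|S2∩S3| = 1.5771.
|S1∩S2∩S3| = 0.6882.
|S1 ∪ S2 ∪ S3| = 106.5 − 22.7771 + 0.6882 = 84.41.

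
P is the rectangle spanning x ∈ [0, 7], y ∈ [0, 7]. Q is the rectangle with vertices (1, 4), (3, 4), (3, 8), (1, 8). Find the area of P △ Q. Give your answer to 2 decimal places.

|P∩Q|: x∈[1,3], y∈[4,7] → 2·3 = 6.
|P △ Q| = |P| + |Q| − 2·|P∩Q| = 49 + 8 − 12 = 45.00.

45.00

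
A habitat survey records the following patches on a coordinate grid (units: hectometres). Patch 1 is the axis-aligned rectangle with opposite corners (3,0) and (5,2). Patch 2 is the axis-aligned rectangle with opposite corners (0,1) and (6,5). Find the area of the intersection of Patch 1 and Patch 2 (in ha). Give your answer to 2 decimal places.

2.00

|Patch 1∩Patch 2|: x∈[3,5], y∈[1,2] → 2·1 = 2.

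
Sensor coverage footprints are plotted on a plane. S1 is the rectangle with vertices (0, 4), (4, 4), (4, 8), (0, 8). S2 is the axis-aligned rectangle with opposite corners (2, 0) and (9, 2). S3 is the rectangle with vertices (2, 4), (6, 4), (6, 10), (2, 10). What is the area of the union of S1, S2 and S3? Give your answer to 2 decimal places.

By inclusion–exclusion:
Individual areas: |S1| = 16, |S2| = 14, |S3| = 24.
|S1∩S2| = 0 (no overlap).
|S1∩S3|: x∈[2,4], y∈[4,8] → 2·4 = 8.
|S2∩S3| = 0 (no overlap).
|S1∩S2∩S3| = 0.
|S1 ∪ S2 ∪ S3| = 54 − 8 + 0 = 46.00.

46.00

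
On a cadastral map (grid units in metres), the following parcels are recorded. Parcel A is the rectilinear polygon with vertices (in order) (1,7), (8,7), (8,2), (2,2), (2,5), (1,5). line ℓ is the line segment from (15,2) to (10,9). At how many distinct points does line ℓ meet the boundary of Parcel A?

0

The segment lies entirely outside Parcel A and never meets its boundary.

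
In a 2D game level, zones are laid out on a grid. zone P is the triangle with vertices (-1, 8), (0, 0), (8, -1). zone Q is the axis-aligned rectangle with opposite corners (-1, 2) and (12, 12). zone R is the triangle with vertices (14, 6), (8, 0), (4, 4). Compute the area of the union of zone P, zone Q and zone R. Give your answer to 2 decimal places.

151.35

By inclusion–exclusion:
Individual areas: |zone P| = 31.5, |zone Q| = 130, |zone R| = 24.
|zone P∩zone Q| = 15.75.
|zone P∩zone R| = 0.
|zone Q∩zone R| = 18.4.
|zone P∩zone Q∩zone R| = 0.
|zone P ∪ zone Q ∪ zone R| = 185.5 − 34.15 + 0 = 151.35.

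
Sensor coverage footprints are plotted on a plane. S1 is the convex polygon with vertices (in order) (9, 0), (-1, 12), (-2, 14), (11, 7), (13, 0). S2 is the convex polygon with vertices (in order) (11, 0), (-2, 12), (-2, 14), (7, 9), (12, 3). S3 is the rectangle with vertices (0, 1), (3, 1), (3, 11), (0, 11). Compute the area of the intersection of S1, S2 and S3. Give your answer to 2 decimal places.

The intersection is the polygon with vertices (2.333,8), (0,10.8), (0,11), (3,11), (3,7.385).
By the shoelace formula its area is 5.94.

5.94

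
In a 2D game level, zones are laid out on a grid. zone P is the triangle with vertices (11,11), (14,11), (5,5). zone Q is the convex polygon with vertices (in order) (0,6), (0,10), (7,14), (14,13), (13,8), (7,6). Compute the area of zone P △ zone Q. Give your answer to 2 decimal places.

75.62

|zone P| = 9, |zone Q| = 84, |zone P∩zone Q| = 8.6885.
|zone P △ zone Q| = |zone P| + |zone Q| − 2·|zone P∩zone Q| = 9 + 84 − 17.3769 = 75.62.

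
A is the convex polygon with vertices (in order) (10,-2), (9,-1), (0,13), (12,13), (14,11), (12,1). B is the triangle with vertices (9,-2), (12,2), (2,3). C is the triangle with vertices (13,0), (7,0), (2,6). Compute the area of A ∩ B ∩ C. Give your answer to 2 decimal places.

6.56

The intersection is the polygon with vertices (6.733,2.527), (8.735,2.326), (11.226,0.968), (10.5,0), (8.357,0).
By the shoelace formula its area is 6.56.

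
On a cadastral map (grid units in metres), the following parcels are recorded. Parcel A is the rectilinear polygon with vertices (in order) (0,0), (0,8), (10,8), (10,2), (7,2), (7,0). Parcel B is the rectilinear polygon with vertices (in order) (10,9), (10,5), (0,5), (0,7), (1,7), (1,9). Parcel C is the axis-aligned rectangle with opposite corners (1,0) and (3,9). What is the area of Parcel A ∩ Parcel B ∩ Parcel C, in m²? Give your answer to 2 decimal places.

The intersection is the polygon with vertices (1,8), (3,8), (3,5), (1,5), (1,7).
By the shoelace formula its area is 6.00.

6.00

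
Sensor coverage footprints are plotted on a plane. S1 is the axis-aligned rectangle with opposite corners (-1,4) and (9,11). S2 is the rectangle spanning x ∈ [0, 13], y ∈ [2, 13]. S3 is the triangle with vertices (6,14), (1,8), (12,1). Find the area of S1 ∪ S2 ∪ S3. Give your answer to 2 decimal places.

By inclusion–exclusion:
Individual areas: |S1| = 70, |S2| = 143, |S3| = 50.5.
|S1∩S2|: x∈[0,9], y∈[4,11] → 9·7 = 63.
|S1∩S3| = 36.8516.
|S2∩S3| = 49.2976.
|S1∩S2∩S3| = 36.8516.
|S1 ∪ S2 ∪ S3| = 263.5 − 149.1493 + 36.8516 = 151.20.

151.20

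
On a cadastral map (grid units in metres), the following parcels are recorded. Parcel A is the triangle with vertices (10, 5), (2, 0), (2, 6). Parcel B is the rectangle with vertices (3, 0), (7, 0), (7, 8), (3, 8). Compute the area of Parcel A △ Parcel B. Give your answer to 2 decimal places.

|Parcel A| = 24, |Parcel B| = 32, |Parcel A∩Parcel B| = 15.
|Parcel A △ Parcel B| = |Parcel A| + |Parcel B| − 2·|Parcel A∩Parcel B| = 24 + 32 − 30 = 26.00.

26.00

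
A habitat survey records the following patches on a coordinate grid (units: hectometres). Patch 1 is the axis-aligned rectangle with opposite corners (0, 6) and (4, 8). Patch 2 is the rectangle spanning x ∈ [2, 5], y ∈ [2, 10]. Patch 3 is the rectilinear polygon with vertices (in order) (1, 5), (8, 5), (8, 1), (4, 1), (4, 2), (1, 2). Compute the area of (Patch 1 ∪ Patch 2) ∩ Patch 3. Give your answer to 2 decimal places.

9.00

The region (Patch 1 ∪ Patch 2) ∩ Patch 3 is the polygon with vertices (5,2), (4,2), (2,2), (2,5), (5,5).
By the shoelace formula its area is 9.00.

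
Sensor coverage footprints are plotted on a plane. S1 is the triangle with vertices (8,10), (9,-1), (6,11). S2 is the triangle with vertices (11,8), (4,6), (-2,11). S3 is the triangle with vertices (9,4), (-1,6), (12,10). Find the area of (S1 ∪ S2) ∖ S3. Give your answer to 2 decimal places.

18.71

|S1 ∪ S2| = 31.4218.
|(S1 ∪ S2) ∩ S3| = 12.7121.
|(S1 ∪ S2) ∖ S3| = 31.4218 − 12.7121 = 18.71.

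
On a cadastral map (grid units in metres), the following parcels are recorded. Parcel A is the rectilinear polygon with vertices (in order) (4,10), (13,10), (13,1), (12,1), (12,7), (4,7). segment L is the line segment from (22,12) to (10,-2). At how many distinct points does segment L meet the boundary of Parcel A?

2

The segment meets the boundary at (12.571,1), (13,1.5).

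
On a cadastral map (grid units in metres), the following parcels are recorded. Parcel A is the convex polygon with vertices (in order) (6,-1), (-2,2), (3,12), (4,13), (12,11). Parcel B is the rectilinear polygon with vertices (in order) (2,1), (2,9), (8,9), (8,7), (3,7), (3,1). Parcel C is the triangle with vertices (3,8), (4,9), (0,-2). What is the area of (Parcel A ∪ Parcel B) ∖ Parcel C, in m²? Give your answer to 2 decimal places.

|Parcel A ∪ Parcel B| = 109.5.
|(Parcel A ∪ Parcel B) ∩ Parcel C| = 3.2342.
|(Parcel A ∪ Parcel B) ∖ Parcel C| = 109.5 − 3.2342 = 106.27.

106.27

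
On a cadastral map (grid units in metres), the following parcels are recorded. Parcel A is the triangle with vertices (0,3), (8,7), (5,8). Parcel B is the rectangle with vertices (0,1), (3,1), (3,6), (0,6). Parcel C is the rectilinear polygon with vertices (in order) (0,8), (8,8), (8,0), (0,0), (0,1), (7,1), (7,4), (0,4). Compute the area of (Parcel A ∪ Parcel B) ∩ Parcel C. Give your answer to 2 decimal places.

13.75

|Parcel A ∪ Parcel B| = 22.75.
|(Parcel A ∪ Parcel B) ∩ Parcel C| = 13.75.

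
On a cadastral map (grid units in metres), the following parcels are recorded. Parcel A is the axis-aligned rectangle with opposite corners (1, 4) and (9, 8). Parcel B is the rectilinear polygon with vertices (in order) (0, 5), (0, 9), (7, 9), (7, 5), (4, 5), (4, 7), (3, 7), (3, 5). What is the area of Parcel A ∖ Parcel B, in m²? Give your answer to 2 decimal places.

16.00

|Parcel A| = 32, |Parcel A∩Parcel B| = 16.
|Parcel A ∖ Parcel B| = |Parcel A| − |Parcel A∩Parcel B| = 32 − 16 = 16.00.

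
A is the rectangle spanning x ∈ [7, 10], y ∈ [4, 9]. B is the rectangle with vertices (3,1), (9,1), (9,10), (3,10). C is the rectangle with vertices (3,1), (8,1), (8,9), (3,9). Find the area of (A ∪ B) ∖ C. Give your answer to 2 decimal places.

19.00

|A ∪ B| = 59.
|(A ∪ B) ∩ C| = 40.
|(A ∪ B) ∖ C| = 59 − 40 = 19.00.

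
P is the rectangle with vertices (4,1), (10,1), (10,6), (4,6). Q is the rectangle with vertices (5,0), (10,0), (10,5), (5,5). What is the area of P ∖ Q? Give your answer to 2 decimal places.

|P∩Q|: x∈[5,10], y∈[1,5] → 5·4 = 20.
|P| = 30.
|P ∖ Q| = |P| − |P∩Q| = 30 − 20 = 10.00.

10.00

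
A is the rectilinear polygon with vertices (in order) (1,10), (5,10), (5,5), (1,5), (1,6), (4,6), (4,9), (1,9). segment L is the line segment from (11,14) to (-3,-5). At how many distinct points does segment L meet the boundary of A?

2

The segment meets the boundary at (4.368,5), (5,5.857).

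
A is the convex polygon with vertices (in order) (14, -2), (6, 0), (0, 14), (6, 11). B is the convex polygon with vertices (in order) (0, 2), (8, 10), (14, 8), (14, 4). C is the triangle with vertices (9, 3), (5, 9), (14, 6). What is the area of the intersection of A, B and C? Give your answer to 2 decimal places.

9.79

The intersection is the polygon with vertices (6.5,8.5), (7.806,8.065), (10.405,3.843), (9.625,3.375), (8.826,3.261), (5.8,7.8).
By the shoelace formula its area is 9.79.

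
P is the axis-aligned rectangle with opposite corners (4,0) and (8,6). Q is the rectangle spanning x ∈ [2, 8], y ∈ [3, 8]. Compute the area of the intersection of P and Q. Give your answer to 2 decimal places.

12.00

|P∩Q|: x∈[4,8], y∈[3,6] → 4·3 = 12.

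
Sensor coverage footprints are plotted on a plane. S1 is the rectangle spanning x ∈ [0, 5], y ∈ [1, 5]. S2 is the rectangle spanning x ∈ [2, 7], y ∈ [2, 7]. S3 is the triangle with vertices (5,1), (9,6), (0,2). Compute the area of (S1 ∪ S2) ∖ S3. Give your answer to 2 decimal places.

23.51

|S1 ∪ S2| = 36.
|(S1 ∪ S2) ∩ S3| = 12.4889.
|(S1 ∪ S2) ∖ S3| = 36 − 12.4889 = 23.51.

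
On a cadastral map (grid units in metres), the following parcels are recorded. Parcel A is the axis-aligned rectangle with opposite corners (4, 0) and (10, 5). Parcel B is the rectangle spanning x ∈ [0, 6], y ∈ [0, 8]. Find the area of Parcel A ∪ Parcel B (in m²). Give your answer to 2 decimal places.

68.00

By inclusion–exclusion:
Individual areas: |Parcel A| = 30, |Parcel B| = 48.
|Parcel A∩Parcel B|: x∈[4,6], y∈[0,5] → 2·5 = 10.
|Parcel A ∪ Parcel B| = 78 − 10 = 68.00.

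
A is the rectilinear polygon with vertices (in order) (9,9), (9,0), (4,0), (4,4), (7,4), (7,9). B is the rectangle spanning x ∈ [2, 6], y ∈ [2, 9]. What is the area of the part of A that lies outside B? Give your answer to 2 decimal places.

|A| = 30, |A∩B| = 4.
|A ∖ B| = |A| − |A∩B| = 30 − 4 = 26.00.

26.00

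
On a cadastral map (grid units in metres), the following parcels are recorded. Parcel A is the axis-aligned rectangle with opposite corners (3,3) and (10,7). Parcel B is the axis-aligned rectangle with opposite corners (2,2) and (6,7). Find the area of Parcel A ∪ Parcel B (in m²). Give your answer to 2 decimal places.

By inclusion–exclusion:
Individual areas: |Parcel A| = 28, |Parcel B| = 20.
|Parcel A∩Parcel B|: x∈[3,6], y∈[3,7] → 3·4 = 12.
|Parcel A ∪ Parcel B| = 48 − 12 = 36.00.

36.00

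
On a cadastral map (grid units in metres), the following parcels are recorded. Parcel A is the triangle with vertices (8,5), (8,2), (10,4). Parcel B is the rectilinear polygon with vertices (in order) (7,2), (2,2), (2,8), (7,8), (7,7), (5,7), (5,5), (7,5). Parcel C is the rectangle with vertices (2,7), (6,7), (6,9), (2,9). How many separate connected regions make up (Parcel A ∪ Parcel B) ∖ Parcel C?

3

(Parcel A ∪ Parcel B) ∖ Parcel C splits into 3 disjoint pieces (area 3, area 21, area 1).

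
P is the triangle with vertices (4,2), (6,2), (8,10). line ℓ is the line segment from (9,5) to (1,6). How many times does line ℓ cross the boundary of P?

2

The segment meets the boundary at (5.706,5.412), (6.818,5.273).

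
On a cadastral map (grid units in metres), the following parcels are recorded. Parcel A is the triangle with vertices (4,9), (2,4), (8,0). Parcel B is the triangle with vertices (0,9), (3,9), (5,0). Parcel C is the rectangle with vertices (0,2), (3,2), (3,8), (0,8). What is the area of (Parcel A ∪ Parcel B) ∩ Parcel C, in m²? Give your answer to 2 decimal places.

5.98

The region (Parcel A ∪ Parcel B) ∩ Parcel C is the polygon with vertices (2,4), (2.326,4.814), (0.556,8), (3,8), (3,3.333).
By the shoelace formula its area is 5.98.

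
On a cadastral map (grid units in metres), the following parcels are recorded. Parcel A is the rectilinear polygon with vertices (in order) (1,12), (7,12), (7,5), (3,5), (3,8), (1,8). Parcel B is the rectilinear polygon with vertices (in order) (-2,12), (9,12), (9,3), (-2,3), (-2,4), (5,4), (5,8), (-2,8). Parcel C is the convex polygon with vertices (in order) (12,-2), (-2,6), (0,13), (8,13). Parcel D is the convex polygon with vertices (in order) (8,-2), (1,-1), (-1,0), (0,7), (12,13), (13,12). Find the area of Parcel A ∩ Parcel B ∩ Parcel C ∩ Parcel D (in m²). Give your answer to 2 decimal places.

The intersection is the polygon with vertices (5,5), (5,8), (3,8), (2,8), (7,10.5), (7,5).
By the shoelace formula its area is 12.25.

12.25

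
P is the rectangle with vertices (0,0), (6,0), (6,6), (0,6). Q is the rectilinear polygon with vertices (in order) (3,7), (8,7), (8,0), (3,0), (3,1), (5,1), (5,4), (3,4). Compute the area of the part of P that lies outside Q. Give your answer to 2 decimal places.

24.00

|P| = 36, |P∩Q| = 12.
|P ∖ Q| = |P| − |P∩Q| = 36 − 12 = 24.00.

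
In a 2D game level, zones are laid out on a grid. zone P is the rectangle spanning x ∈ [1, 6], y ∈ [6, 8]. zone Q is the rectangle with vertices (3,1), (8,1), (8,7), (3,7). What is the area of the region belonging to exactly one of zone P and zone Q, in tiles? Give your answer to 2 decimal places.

34.00

|zone P∩zone Q|: x∈[3,6], y∈[6,7] → 3·1 = 3.
|zone P △ zone Q| = |zone P| + |zone Q| − 2·|zone P∩zone Q| = 10 + 30 − 6 = 34.00.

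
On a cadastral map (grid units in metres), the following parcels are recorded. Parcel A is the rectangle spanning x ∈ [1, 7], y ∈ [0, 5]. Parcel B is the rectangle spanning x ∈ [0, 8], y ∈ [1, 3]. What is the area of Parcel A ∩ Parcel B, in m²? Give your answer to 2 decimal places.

|Parcel A∩Parcel B|: x∈[1,7], y∈[1,3] → 6·2 = 12.

12.00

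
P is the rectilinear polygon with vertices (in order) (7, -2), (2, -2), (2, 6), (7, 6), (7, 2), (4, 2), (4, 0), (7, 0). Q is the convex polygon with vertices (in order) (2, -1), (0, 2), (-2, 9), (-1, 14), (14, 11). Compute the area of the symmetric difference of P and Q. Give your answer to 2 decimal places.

117.00

|P| = 34, |Q| = 127, |P∩Q| = 22.
|P △ Q| = |P| + |Q| − 2·|P∩Q| = 34 + 127 − 44 = 117.00.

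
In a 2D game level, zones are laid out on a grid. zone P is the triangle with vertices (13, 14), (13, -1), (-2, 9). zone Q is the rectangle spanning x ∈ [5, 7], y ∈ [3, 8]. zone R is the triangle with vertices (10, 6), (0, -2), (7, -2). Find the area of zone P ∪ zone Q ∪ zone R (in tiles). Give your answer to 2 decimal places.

By inclusion–exclusion:
Individual areas: |zone P| = 112.5, |zone Q| = 10, |zone R| = 28.
|zone P∩zone Q| = 8.6667.
|zone P∩zone R| = 4.7727.
|zone Q∩zone R| = 0.225.
|zone P∩zone Q∩zone R| = 0.1227.
|zone P ∪ zone Q ∪ zone R| = 150.5 − 13.6644 + 0.1227 = 136.96.

136.96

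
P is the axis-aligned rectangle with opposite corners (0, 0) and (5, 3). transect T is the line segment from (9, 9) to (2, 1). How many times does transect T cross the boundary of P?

1

The segment meets the boundary at (3.75,3).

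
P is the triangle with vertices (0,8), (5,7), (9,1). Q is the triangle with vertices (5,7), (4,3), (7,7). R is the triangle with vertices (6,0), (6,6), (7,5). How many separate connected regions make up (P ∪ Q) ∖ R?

2

(P ∪ Q) ∖ R splits into 2 disjoint pieces (area 11.6096, area 1.8846).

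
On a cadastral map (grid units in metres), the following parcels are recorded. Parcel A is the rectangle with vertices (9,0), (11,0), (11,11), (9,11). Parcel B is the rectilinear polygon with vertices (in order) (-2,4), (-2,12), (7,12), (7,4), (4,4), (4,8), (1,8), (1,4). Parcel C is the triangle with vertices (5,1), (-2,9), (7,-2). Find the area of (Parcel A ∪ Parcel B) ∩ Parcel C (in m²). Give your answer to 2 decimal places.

The region (Parcel A ∪ Parcel B) ∩ Parcel C is the polygon with vertices (1,5.333), (-2,9), (1,5.571).
By the shoelace formula its area is 0.36.

0.36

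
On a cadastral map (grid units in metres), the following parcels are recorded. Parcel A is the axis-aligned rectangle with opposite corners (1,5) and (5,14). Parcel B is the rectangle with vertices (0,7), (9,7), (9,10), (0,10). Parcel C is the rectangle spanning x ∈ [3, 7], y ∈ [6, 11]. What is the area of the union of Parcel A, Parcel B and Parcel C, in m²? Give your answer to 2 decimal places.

55.00

By inclusion–exclusion:
Individual areas: |Parcel A| = 36, |Parcel B| = 27, |Parcel C| = 20.
|Parcel A∩Parcel B|: x∈[1,5], y∈[7,10] → 4·3 = 12.
|Parcel A∩Parcel C|: x∈[3,5], y∈[6,11] → 2·5 = 10.
|Parcel B∩Parcel C|: x∈[3,7], y∈[7,10] → 4·3 = 12.
|Parcel A∩Parcel B∩Parcel C| = 6.
|Parcel A ∪ Parcel B ∪ Parcel C| = 83 − 34 + 6 = 55.00.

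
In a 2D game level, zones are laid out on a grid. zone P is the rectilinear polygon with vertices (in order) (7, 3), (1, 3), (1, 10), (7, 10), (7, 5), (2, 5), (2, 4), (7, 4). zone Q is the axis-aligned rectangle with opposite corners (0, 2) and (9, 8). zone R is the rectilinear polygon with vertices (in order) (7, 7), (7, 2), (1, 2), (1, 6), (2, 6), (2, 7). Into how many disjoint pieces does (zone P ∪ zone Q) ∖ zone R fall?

(zone P ∪ zone Q) ∖ zone R is a single connected region.

1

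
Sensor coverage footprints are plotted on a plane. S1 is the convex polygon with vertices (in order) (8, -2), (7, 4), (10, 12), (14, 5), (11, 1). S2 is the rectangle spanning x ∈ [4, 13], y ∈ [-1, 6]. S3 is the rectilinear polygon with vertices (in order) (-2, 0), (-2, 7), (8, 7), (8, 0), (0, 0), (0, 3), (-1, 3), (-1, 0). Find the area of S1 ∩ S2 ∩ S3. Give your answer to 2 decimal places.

3.92

The intersection is the polygon with vertices (7.75,6), (8,6), (8,0), (7.667,0), (7,4).
By the shoelace formula its area is 3.92.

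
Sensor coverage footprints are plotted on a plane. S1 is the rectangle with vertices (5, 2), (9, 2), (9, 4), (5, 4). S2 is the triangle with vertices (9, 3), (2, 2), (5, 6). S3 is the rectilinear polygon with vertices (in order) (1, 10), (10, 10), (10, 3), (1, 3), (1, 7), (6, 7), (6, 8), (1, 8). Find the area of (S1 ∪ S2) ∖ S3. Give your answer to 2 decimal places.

5.98

|S1 ∪ S2| = 16.0238.
|(S1 ∪ S2) ∩ S3| = 10.0417.
|(S1 ∪ S2) ∖ S3| = 16.0238 − 10.0417 = 5.98.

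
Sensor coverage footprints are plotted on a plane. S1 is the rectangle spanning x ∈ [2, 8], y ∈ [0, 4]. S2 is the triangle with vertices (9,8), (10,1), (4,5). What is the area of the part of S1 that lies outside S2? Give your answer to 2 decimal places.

|S1| = 24, |S1∩S2| = 2.0833.
|S1 ∖ S2| = |S1| − |S1∩S2| = 24 − 2.0833 = 21.92.

21.92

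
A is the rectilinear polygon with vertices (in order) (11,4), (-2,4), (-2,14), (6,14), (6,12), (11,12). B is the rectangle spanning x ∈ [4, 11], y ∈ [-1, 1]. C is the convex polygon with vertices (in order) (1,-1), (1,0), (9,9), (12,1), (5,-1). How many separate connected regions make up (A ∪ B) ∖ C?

2

(A ∪ B) ∖ C splits into 2 disjoint pieces (area 104.2014, area 5.1429).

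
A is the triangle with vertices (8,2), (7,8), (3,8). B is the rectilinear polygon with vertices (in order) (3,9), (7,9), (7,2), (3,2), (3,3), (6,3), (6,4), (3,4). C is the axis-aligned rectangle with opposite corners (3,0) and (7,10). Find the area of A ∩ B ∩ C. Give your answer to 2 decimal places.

9.60

The intersection is the polygon with vertices (7,3.2), (3,8), (7,8).
By the shoelace formula its area is 9.60.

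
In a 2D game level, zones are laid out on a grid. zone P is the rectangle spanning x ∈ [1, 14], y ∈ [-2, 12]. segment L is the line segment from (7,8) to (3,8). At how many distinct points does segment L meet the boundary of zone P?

0

The segment lies entirely inside zone P and never meets its boundary.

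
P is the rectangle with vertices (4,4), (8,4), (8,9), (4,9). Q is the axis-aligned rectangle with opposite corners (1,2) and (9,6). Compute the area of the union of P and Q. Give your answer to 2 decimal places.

By inclusion–exclusion:
Individual areas: |P| = 20, |Q| = 32.
|P∩Q|: x∈[4,8], y∈[4,6] → 4·2 = 8.
|P ∪ Q| = 52 − 8 = 44.00.

44.00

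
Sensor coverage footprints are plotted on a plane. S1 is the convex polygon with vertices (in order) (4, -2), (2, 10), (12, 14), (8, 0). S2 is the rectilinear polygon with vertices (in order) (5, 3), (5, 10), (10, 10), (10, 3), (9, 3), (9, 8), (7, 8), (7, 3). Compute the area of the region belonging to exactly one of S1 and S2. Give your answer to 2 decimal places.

|S1| = 88, |S2| = 25, |S1∩S2| = 22.75.
|S1 △ S2| = |S1| + |S2| − 2·|S1∩S2| = 88 + 25 − 45.5 = 67.50.

67.50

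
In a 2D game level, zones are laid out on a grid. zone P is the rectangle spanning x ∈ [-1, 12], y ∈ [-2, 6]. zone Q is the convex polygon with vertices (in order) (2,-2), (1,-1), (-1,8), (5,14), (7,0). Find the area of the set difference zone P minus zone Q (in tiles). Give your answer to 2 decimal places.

58.63

|zone P| = 104, |zone P∩zone Q| = 45.373.
|zone P ∖ zone Q| = |zone P| − |zone P∩zone Q| = 104 − 45.373 = 58.63.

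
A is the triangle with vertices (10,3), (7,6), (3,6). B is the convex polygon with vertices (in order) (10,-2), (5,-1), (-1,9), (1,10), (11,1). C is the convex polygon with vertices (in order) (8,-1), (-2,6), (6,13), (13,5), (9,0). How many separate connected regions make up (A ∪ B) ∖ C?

(A ∪ B) ∖ C splits into 2 disjoint pieces (area 11.9078, area 3.1443).

2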